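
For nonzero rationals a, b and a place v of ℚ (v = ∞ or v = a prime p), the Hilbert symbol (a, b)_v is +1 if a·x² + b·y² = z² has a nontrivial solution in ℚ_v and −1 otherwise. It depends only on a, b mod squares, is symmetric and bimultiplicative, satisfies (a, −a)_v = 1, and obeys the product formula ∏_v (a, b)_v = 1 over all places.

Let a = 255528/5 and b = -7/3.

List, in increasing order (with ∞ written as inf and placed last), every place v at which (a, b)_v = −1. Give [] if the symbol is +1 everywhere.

Mod squares: a ≡ 210, b ≡ -21. Check v ∈ {∞, 2, 3, 5, 7, 13}.
v=∞: 210 > 0 and -21 < 0  ⇒  (a,b)_∞ = +1.
v=13: a=13^2·(≡6), b=13^0·(≡2) mod 13; (6|13)=-1, (2|13)=-1; (−1)^{2·0·6}·(-1)^0·(-1)^2 = +1.
v=3: a=3^3·(≡1), b=3^-1·(≡2) mod 3; (1|3)=+1, (2|3)=-1; (−1)^{3·-1·1}·(+1)^-1·(-1)^3 = +1.
v=2: v_2(a)=3, v_2(b)=0; units ≡ 1, 3 (mod 8); ε·ε+αω+βω = 0·1+3·1+0·0 ≡ 1  ⇒  (a,b)_2 = -1.
v=7: a=7^1·(≡4), b=7^1·(≡2) mod 7; (4|7)=+1, (2|7)=+1; (−1)^{1·1·3}·(+1)^1·(+1)^1 = -1.
v=5: a=5^-1·(≡3), b=5^0·(≡1) mod 5; (3|5)=-1, (1|5)=+1; (−1)^{-1·0·2}·(-1)^0·(+1)^-1 = +1.
Ram(210, -21) = {2, 7}; no ℚ_2-point on the conic.

[2, 7]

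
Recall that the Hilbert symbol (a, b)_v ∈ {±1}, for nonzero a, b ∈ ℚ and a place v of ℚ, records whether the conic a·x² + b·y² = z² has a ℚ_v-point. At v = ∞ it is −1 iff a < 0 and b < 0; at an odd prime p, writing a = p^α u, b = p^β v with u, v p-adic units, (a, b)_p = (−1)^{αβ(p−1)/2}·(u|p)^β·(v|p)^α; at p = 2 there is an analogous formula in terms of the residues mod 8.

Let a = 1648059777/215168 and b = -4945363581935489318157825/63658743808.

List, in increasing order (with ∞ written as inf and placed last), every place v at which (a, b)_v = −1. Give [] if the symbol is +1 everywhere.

[2, 3, 11, 13]

Mod squares: a ≡ 546, b ≡ -6006. Check v ∈ {∞, 2, 3, 5, 7, 11, 13, 41}.
v=41: a=41^-2·(≡24), b=41^-4·(≡18) mod 41; (24|41)=-1, (18|41)=+1; (−1)^{-2·-4·20}·(-1)^-4·(+1)^-2 = +1.
v=7: a=7^3·(≡2), b=7^11·(≡6) mod 7; (2|7)=+1, (6|7)=-1; (−1)^{3·11·3}·(+1)^11·(-1)^3 = +1.
v=5: a=5^0·(≡4), b=5^2·(≡4) mod 5; (4|5)=+1, (4|5)=+1; (−1)^{0·2·2}·(+1)^2·(+1)^0 = +1.
v=3: a=3^7·(≡2), b=3^13·(≡2) mod 3; (2|3)=-1, (2|3)=-1; (−1)^{7·13·1}·(-1)^13·(-1)^7 = -1.
v=2: v_2(a)=-7, v_2(b)=-11; units ≡ 1, 5 (mod 8); ε·ε+αω+βω = 0·0+-7·1+-11·0 ≡ 1  ⇒  (a,b)_2 = -1.
v=11: a=11^0·(≡7), b=11^-1·(≡3) mod 11; (7|11)=-1, (3|11)=+1; (−1)^{0·-1·5}·(-1)^-1·(+1)^0 = -1.
v=13: a=13^3·(≡3), b=13^7·(≡11) mod 13; (3|13)=+1, (11|13)=-1; (−1)^{3·7·6}·(+1)^7·(-1)^3 = -1.
v=∞: 546 > 0 and -6006 < 0  ⇒  (a,b)_∞ = +1.
|Ram(546, -6006)| = 4, even; anisotropic at {2, 3, 11, 13}.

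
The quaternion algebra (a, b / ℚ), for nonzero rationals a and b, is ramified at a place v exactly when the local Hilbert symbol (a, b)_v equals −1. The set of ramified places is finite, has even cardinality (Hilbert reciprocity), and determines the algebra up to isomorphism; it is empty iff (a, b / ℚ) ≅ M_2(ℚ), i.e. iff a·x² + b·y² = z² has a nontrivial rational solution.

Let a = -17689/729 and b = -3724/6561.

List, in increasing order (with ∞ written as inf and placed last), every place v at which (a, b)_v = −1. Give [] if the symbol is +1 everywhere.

[19, inf]

Mod squares: a ≡ -1, b ≡ -19. Check v ∈ {∞, 2, 3, 7, 19}.
v=19: a=19^2·(≡12), b=19^1·(≡18) mod 19; (12|19)=-1, (18|19)=-1; (−1)^{2·1·9}·(-1)^1·(-1)^2 = -1.
v=∞: -1 < 0 and -19 < 0  ⇒  (a,b)_∞ = -1.
v=3: a=3^-6·(≡2), b=3^-8·(≡2) mod 3; (2|3)=-1, (2|3)=-1; (−1)^{-6·-8·1}·(-1)^-8·(-1)^-6 = +1.
v=2: v_2(a)=0, v_2(b)=2; units ≡ 7, 5 (mod 8); ε·ε+αω+βω = 1·0+0·1+2·0 ≡ 0  ⇒  (a,b)_2 = +1.
v=7: a=7^2·(≡3), b=7^2·(≡4) mod 7; (3|7)=-1, (4|7)=+1; (−1)^{2·2·3}·(-1)^2·(+1)^2 = +1.
(-1, -19 / ℚ) ramifies at {19, ∞}: a division algebra.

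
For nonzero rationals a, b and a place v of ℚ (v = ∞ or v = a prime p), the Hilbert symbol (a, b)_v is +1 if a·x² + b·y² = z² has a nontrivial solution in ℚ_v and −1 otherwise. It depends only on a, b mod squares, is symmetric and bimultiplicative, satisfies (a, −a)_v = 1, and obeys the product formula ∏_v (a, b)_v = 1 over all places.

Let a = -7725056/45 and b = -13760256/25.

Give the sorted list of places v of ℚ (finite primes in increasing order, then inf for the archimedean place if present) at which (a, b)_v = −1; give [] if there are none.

[3, 19, 23, inf]

Mod squares: a ≡ -9430, b ≡ -53751. Check v ∈ {∞, 2, 3, 5, 19, 23, 41}.
v=19: a=19^0·(≡3), b=19^1·(≡3) mod 19; (3|19)=-1, (3|19)=-1; (−1)^{0·1·9}·(-1)^1·(-1)^0 = -1.
v=2: v_2(a)=13, v_2(b)=8; units ≡ 5, 1 (mod 8); ε·ε+αω+βω = 0·0+13·0+8·1 ≡ 0  ⇒  (a,b)_2 = +1.
v=∞: -9430 < 0 and -53751 < 0  ⇒  (a,b)_∞ = -1.
v=3: a=3^-2·(≡2), b=3^1·(≡2) mod 3; (2|3)=-1, (2|3)=-1; (−1)^{-2·1·1}·(-1)^1·(-1)^-2 = -1.
v=41: a=41^1·(≡5), b=41^1·(≡25) mod 41; (5|41)=+1, (25|41)=+1; (−1)^{1·1·20}·(+1)^1·(+1)^1 = +1.
v=23: a=23^1·(≡3), b=23^1·(≡2) mod 23; (3|23)=+1, (2|23)=+1; (−1)^{1·1·11}·(+1)^1·(+1)^1 = -1.
v=5: a=5^-1·(≡1), b=5^-2·(≡4) mod 5; (1|5)=+1, (4|5)=+1; (−1)^{-1·-2·2}·(+1)^-2·(+1)^-1 = +1.
Ram(-9430, -53751) = {3, 19, 23, ∞}; no ℚ_3-point on the conic.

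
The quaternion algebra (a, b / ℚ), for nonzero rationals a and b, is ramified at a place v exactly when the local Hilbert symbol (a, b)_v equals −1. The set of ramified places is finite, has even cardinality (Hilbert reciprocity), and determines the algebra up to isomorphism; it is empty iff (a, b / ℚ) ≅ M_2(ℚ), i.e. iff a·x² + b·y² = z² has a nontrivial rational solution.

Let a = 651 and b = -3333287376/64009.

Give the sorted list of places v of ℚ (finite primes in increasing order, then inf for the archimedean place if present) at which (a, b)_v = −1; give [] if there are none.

Mod squares: a ≡ 651, b ≡ -2571981. Check v ∈ {∞, 2, 3, 7, 11, 17, 23, 29, 31, 37, 47}.
v=7: a=7^1·(≡2), b=7^0·(≡1) mod 7; (2|7)=+1, (1|7)=+1; (−1)^{1·0·3}·(+1)^0·(+1)^1 = +1.
v=47: a=47^0·(≡40), b=47^1·(≡34) mod 47; (40|47)=-1, (34|47)=+1; (−1)^{0·1·23}·(-1)^1·(+1)^0 = -1.
v=3: a=3^1·(≡1), b=3^5·(≡1) mod 3; (1|3)=+1, (1|3)=+1; (−1)^{1·5·1}·(+1)^5·(+1)^1 = -1.
v=31: a=31^1·(≡21), b=31^0·(≡27) mod 31; (21|31)=-1, (27|31)=-1; (−1)^{1·0·15}·(-1)^0·(-1)^1 = -1.
v=29: a=29^0·(≡13), b=29^1·(≡25) mod 29; (13|29)=+1, (25|29)=+1; (−1)^{0·1·14}·(+1)^1·(+1)^0 = +1.
v=37: a=37^0·(≡22), b=37^1·(≡27) mod 37; (22|37)=-1, (27|37)=+1; (−1)^{0·1·18}·(-1)^1·(+1)^0 = -1.
v=2: v_2(a)=0, v_2(b)=4; units ≡ 3, 3 (mod 8); ε·ε+αω+βω = 1·1+0·1+4·1 ≡ 1  ⇒  (a,b)_2 = -1.
v=11: a=11^0·(≡2), b=11^-2·(≡10) mod 11; (2|11)=-1, (10|11)=-1; (−1)^{0·-2·5}·(-1)^-2·(-1)^0 = +1.
v=23: a=23^0·(≡7), b=23^-2·(≡15) mod 23; (7|23)=-1, (15|23)=-1; (−1)^{0·-2·11}·(-1)^-2·(-1)^0 = +1.
v=17: a=17^0·(≡5), b=17^1·(≡7) mod 17; (5|17)=-1, (7|17)=-1; (−1)^{0·1·8}·(-1)^1·(-1)^0 = -1.
v=∞: 651 > 0 and -2571981 < 0  ⇒  (a,b)_∞ = +1.
Ram(651, -2571981) = {2, 3, 17, 31, 37, 47}; no ℚ_2-point on the conic.

[2, 3, 17, 31, 37, 47]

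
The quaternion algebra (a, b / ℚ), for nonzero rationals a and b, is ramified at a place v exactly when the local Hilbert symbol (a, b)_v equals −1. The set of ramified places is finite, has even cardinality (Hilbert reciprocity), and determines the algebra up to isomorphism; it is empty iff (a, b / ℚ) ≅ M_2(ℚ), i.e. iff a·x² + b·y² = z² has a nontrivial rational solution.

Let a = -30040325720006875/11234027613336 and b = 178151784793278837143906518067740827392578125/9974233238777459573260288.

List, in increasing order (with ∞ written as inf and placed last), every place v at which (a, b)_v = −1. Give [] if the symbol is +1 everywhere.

Mod squares: a ≡ -546, b ≡ 17028858. Check v ∈ {∞, 2, 3, 5, 7, 11, 13, 29, 31, 37, 41, 47}.
v=3: a=3^-1·(≡1), b=3^3·(≡1) mod 3; (1|3)=+1, (1|3)=+1; (−1)^{-1·3·1}·(+1)^3·(+1)^-1 = -1.
v=∞: -546 < 0 and 17028858 > 0  ⇒  (a,b)_∞ = +1.
v=31: a=31^0·(≡3), b=31^1·(≡17) mod 31; (3|31)=-1, (17|31)=-1; (−1)^{0·1·15}·(-1)^1·(-1)^0 = -1.
v=13: a=13^1·(≡12), b=13^4·(≡2) mod 13; (12|13)=+1, (2|13)=-1; (−1)^{1·4·6}·(+1)^4·(-1)^1 = -1.
v=29: a=29^0·(≡13), b=29^1·(≡18) mod 29; (13|29)=+1, (18|29)=-1; (−1)^{0·1·14}·(+1)^1·(-1)^0 = +1.
v=7: a=7^3·(≡3), b=7^7·(≡6) mod 7; (3|7)=-1, (6|7)=-1; (−1)^{3·7·3}·(-1)^7·(-1)^3 = -1.
v=11: a=11^-2·(≡5), b=11^1·(≡4) mod 11; (5|11)=+1, (4|11)=+1; (−1)^{-2·1·5}·(+1)^1·(+1)^-2 = +1.
v=47: a=47^6·(≡9), b=47^12·(≡28) mod 47; (9|47)=+1, (28|47)=+1; (−1)^{6·12·23}·(+1)^12·(+1)^6 = +1.
v=37: a=37^-2·(≡26), b=37^-6·(≡19) mod 37; (26|37)=+1, (19|37)=-1; (−1)^{-2·-6·18}·(+1)^-6·(-1)^-2 = +1.
v=5: a=5^4·(≡4), b=5^12·(≡3) mod 5; (4|5)=+1, (3|5)=-1; (−1)^{4·12·2}·(+1)^12·(-1)^4 = +1.
v=41: a=41^-4·(≡34), b=41^-5·(≡20) mod 41; (34|41)=-1, (20|41)=+1; (−1)^{-4·-5·20}·(-1)^-5·(+1)^-4 = -1.
v=2: v_2(a)=-3, v_2(b)=-25; units ≡ 7, 5 (mod 8); ε·ε+αω+βω = 1·0+-3·1+-25·0 ≡ 1  ⇒  (a,b)_2 = -1.
|Ram(-546, 17028858)| = 6, even; anisotropic at {2, 3, 7, 13, 31, 41}.

[2, 3, 7, 13, 31, 41]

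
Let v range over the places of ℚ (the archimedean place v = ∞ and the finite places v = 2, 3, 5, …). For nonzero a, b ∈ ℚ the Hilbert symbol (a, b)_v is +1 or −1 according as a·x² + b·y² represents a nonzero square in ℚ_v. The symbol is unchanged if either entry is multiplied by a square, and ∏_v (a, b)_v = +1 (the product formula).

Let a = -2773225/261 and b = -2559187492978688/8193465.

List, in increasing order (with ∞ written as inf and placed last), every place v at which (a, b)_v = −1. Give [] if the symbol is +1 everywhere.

Mod squares: a ≡ -3216941, b ≡ -305609395. Check v ∈ {∞, 2, 3, 5, 7, 11, 13, 19, 23, 29, 37, 53}.
v=∞: -3216941 < 0 and -305609395 < 0  ⇒  (a,b)_∞ = -1.
v=29: a=29^-1·(≡5), b=29^1·(≡11) mod 29; (5|29)=+1, (11|29)=-1; (−1)^{-1·1·14}·(+1)^1·(-1)^-1 = -1.
v=13: a=13^1·(≡5), b=13^1·(≡2) mod 13; (5|13)=-1, (2|13)=-1; (−1)^{1·1·6}·(-1)^1·(-1)^1 = +1.
v=2: v_2(a)=0, v_2(b)=14; units ≡ 3, 5 (mod 8); ε·ε+αω+βω = 1·0+0·1+14·1 ≡ 0  ⇒  (a,b)_2 = +1.
v=53: a=53^1·(≡30), b=53^3·(≡48) mod 53; (30|53)=-1, (48|53)=-1; (−1)^{1·3·26}·(-1)^3·(-1)^1 = +1.
v=37: a=37^0·(≡18), b=37^-2·(≡31) mod 37; (18|37)=-1, (31|37)=-1; (−1)^{0·-2·18}·(-1)^-2·(-1)^0 = +1.
v=7: a=7^1·(≡2), b=7^-1·(≡4) mod 7; (2|7)=+1, (4|7)=+1; (−1)^{1·-1·3}·(+1)^-1·(+1)^1 = -1.
v=23: a=23^1·(≡19), b=23^1·(≡19) mod 23; (19|23)=-1, (19|23)=-1; (−1)^{1·1·11}·(-1)^1·(-1)^1 = -1.
v=5: a=5^2·(≡1), b=5^-1·(≡4) mod 5; (1|5)=+1, (4|5)=+1; (−1)^{2·-1·2}·(+1)^-1·(+1)^2 = +1.
v=3: a=3^-2·(≡1), b=3^-2·(≡2) mod 3; (1|3)=+1, (2|3)=-1; (−1)^{-2·-2·1}·(+1)^-2·(-1)^-2 = +1.
v=19: a=19^0·(≡16), b=19^-1·(≡4) mod 19; (16|19)=+1, (4|19)=+1; (−1)^{0·-1·9}·(+1)^-1·(+1)^0 = +1.
v=11: a=11^0·(≡5), b=11^2·(≡2) mod 11; (5|11)=+1, (2|11)=-1; (−1)^{0·2·5}·(+1)^2·(-1)^0 = +1.
(-3216941, -305609395 / ℚ) ramifies at {7, 23, 29, ∞}: a division algebra.

[7, 23, 29, inf]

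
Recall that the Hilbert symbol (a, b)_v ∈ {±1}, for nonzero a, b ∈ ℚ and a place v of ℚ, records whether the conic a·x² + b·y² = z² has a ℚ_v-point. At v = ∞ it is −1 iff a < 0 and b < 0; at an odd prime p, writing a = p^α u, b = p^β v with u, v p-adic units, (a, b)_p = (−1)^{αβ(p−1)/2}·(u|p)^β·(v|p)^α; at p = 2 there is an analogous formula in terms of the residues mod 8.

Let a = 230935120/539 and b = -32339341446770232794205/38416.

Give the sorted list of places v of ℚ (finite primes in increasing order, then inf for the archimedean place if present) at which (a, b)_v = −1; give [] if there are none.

[2, 3, 11, 19]

Mod squares: a ≡ 939455, b ≡ -47912205. Check v ∈ {∞, 2, 3, 5, 7, 11, 13, 17, 19, 29, 31}.
v=13: a=13^2·(≡4), b=13^4·(≡4) mod 13; (4|13)=+1, (4|13)=+1; (−1)^{2·4·6}·(+1)^4·(+1)^2 = +1.
v=19: a=19^1·(≡4), b=19^3·(≡4) mod 19; (4|19)=+1, (4|19)=+1; (−1)^{1·3·9}·(+1)^3·(+1)^1 = -1.
v=31: a=31^1·(≡8), b=31^3·(≡26) mod 31; (8|31)=+1, (26|31)=-1; (−1)^{1·3·15}·(+1)^3·(-1)^1 = +1.
v=3: a=3^0·(≡2), b=3^5·(≡2) mod 3; (2|3)=-1, (2|3)=-1; (−1)^{0·5·1}·(-1)^5·(-1)^0 = -1.
v=5: a=5^1·(≡1), b=5^1·(≡4) mod 5; (1|5)=+1, (4|5)=+1; (−1)^{1·1·2}·(+1)^1·(+1)^1 = +1.
v=2: v_2(a)=4, v_2(b)=-4; units ≡ 7, 3 (mod 8); ε·ε+αω+βω = 1·1+4·1+-4·0 ≡ 1  ⇒  (a,b)_2 = -1.
v=∞: 939455 > 0 and -47912205 < 0  ⇒  (a,b)_∞ = +1.
v=29: a=29^1·(≡10), b=29^3·(≡21) mod 29; (10|29)=-1, (21|29)=-1; (−1)^{1·3·14}·(-1)^3·(-1)^1 = +1.
v=7: a=7^-2·(≡6), b=7^-4·(≡4) mod 7; (6|7)=-1, (4|7)=+1; (−1)^{-2·-4·3}·(-1)^-4·(+1)^-2 = +1.
v=11: a=11^-1·(≡4), b=11^1·(≡3) mod 11; (4|11)=+1, (3|11)=+1; (−1)^{-1·1·5}·(+1)^1·(+1)^-1 = -1.
v=17: a=17^0·(≡4), b=17^1·(≡3) mod 17; (4|17)=+1, (3|17)=-1; (−1)^{0·1·8}·(+1)^1·(-1)^0 = +1.
|Ram(939455, -47912205)| = 4, even; anisotropic at {2, 3, 11, 19}.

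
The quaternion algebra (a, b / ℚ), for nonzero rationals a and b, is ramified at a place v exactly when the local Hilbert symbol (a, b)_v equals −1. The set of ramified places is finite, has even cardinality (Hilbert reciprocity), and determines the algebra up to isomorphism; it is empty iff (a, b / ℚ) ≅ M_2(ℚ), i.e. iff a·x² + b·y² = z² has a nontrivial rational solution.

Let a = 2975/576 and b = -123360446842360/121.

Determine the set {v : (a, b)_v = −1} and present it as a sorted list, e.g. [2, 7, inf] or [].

Mod squares: a ≡ 119, b ≡ -910. Check v ∈ {∞, 2, 3, 5, 7, 11, 13, 17}.
v=5: a=5^2·(≡4), b=5^1·(≡3) mod 5; (4|5)=+1, (3|5)=-1; (−1)^{2·1·2}·(+1)^1·(-1)^2 = +1.
v=11: a=11^0·(≡4), b=11^-2·(≡9) mod 11; (4|11)=+1, (9|11)=+1; (−1)^{0·-2·5}·(+1)^-2·(+1)^0 = +1.
v=2: v_2(a)=-6, v_2(b)=3; units ≡ 7, 1 (mod 8); ε·ε+αω+βω = 1·0+-6·0+3·0 ≡ 0  ⇒  (a,b)_2 = +1.
v=17: a=17^1·(≡6), b=17^4·(≡4) mod 17; (6|17)=-1, (4|17)=+1; (−1)^{1·4·8}·(-1)^4·(+1)^1 = +1.
v=13: a=13^0·(≡6), b=13^3·(≡11) mod 13; (6|13)=-1, (11|13)=-1; (−1)^{0·3·6}·(-1)^3·(-1)^0 = -1.
v=∞: 119 > 0 and -910 < 0  ⇒  (a,b)_∞ = +1.
v=3: a=3^-2·(≡2), b=3^0·(≡2) mod 3; (2|3)=-1, (2|3)=-1; (−1)^{-2·0·1}·(-1)^0·(-1)^-2 = +1.
v=7: a=7^1·(≡6), b=7^5·(≡3) mod 7; (6|7)=-1, (3|7)=-1; (−1)^{1·5·3}·(-1)^5·(-1)^1 = -1.
Ram(119, -910) = {7, 13}; no ℚ_7-point on the conic.

[7, 13]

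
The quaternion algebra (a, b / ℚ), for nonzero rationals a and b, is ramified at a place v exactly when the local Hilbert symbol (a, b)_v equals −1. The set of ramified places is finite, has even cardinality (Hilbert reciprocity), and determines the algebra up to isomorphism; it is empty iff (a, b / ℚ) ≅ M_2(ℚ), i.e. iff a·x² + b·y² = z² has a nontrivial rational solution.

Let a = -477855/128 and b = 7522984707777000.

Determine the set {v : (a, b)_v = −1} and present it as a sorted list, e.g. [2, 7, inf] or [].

(a, b) ≡ (-106190, 4566170) mod (ℚ^×)²; places V = {2, 3, 5, 7, 11, 37, 41, 43, ∞}.
(a,b)_7: α=1, u≡3; β=1, v≡2 (mod 7); (3|7)=-1, (2|7)=+1; sign (−1)^1·-1^1·+1^1 = +1.
(a,b)_3: α=2, u≡1; β=4, v≡2 (mod 3); (1|3)=+1, (2|3)=-1; sign (−1)^0·+1^4·-1^2 = +1.
(a,b)_5: α=1, u≡3; β=3, v≡1 (mod 5); (3|5)=-1, (1|5)=+1; sign (−1)^0·-1^3·+1^1 = -1.
(a,b)_11: α=0, u≡1; β=2, v≡1 (mod 11); (1|11)=+1, (1|11)=+1; sign (−1)^0·+1^2·+1^0 = +1.
(a,b)_43: α=0, u≡39; β=1, v≡6 (mod 43); (39|43)=-1, (6|43)=+1; sign (−1)^0·-1^1·+1^0 = -1.
(a,b)_2: α=-7, β=3; u≡1, v≡5 (mod 8); ε(u)ε(v)=0·0, αω(v)=-7·1, βω(u)=3·0; sum ≡ 1  ⇒  -1.
(a,b)_41: α=1, u≡6; β=3, v≡12 (mod 41); (6|41)=-1, (12|41)=-1; sign (−1)^0·-1^3·-1^1 = +1.
(a,b)_37: α=1, u≡26; β=1, v≡15 (mod 37); (26|37)=+1, (15|37)=-1; sign (−1)^0·+1^1·-1^1 = -1.
(a,b)_∞: sgn(-106190)=−, sgn(4566170)=+, so +1.
|Ram(-106190, 4566170)| = 4, even; anisotropic at {2, 5, 37, 43}.

[2, 5, 37, 43]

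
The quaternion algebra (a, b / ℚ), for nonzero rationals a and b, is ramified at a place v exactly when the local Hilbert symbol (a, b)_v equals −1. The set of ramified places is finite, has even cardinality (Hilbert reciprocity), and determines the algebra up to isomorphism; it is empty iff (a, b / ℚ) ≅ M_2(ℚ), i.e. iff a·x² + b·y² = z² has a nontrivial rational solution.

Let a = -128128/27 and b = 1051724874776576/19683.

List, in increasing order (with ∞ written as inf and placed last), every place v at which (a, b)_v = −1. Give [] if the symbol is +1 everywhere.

[2, 3, 11, 13]

Mod squares: a ≡ -6006, b ≡ 3003. Check v ∈ {∞, 2, 3, 7, 11, 13}.
v=∞: -6006 < 0 and 3003 > 0  ⇒  (a,b)_∞ = +1.
v=7: a=7^1·(≡6), b=7^3·(≡4) mod 7; (6|7)=-1, (4|7)=+1; (−1)^{1·3·3}·(-1)^3·(+1)^1 = +1.
v=13: a=13^1·(≡11), b=13^3·(≡4) mod 13; (11|13)=-1, (4|13)=+1; (−1)^{1·3·6}·(-1)^3·(+1)^1 = -1.
v=11: a=11^1·(≡9), b=11^3·(≡4) mod 11; (9|11)=+1, (4|11)=+1; (−1)^{1·3·5}·(+1)^3·(+1)^1 = -1.
v=2: v_2(a)=7, v_2(b)=20; units ≡ 5, 3 (mod 8); ε·ε+αω+βω = 0·1+7·1+20·1 ≡ 1  ⇒  (a,b)_2 = -1.
v=3: a=3^-3·(≡2), b=3^-9·(≡2) mod 3; (2|3)=-1, (2|3)=-1; (−1)^{-3·-9·1}·(-1)^-9·(-1)^-3 = -1.
|Ram(-6006, 3003)| = 4, even; anisotropic at {2, 3, 11, 13}.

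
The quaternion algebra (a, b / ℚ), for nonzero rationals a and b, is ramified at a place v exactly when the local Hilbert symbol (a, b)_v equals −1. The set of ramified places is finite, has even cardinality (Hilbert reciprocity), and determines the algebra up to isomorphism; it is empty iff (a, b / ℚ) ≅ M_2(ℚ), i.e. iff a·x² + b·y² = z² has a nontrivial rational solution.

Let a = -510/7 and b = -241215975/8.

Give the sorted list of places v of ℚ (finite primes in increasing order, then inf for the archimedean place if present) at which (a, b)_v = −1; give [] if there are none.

[5, 7, 13, inf]

(a, b) ≡ (-3570, -4862) mod (ℚ^×)²; places V = {2, 3, 5, 7, 11, 13, 17, ∞}.
(a,b)_17: α=1, u≡3; β=1, v≡12 (mod 17); (3|17)=-1, (12|17)=-1; sign (−1)^0·-1^1·-1^1 = +1.
(a,b)_7: α=-1, u≡1; β=2, v≡3 (mod 7); (1|7)=+1, (3|7)=-1; sign (−1)^0·+1^2·-1^-1 = -1.
(a,b)_5: α=1, u≡4; β=2, v≡2 (mod 5); (4|5)=+1, (2|5)=-1; sign (−1)^0·+1^2·-1^1 = -1.
(a,b)_2: α=1, β=-3; u≡7, v≡1 (mod 8); ε(u)ε(v)=1·0, αω(v)=1·0, βω(u)=-3·0; sum ≡ 0  ⇒  +1.
(a,b)_11: α=0, u≡1; β=1, v≡9 (mod 11); (1|11)=+1, (9|11)=+1; sign (−1)^0·+1^1·+1^0 = +1.
(a,b)_13: α=0, u≡7; β=1, v≡9 (mod 13); (7|13)=-1, (9|13)=+1; sign (−1)^0·-1^1·+1^0 = -1.
(a,b)_3: α=1, u≡1; β=4, v≡1 (mod 3); (1|3)=+1, (1|3)=+1; sign (−1)^0·+1^4·+1^1 = +1.
(a,b)_∞: sgn(-3570)=−, sgn(-4862)=−, so -1.
Ram(-3570, -4862) = {5, 7, 13, ∞}; no ℚ_5-point on the conic.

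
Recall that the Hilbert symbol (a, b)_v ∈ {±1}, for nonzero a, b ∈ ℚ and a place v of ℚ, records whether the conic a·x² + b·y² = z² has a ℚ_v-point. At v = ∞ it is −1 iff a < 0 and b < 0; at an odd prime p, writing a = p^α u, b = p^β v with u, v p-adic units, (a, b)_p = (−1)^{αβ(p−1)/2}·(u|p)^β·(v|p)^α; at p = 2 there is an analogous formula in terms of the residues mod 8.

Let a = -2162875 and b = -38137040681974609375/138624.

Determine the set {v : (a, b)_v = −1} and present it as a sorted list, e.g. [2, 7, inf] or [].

[2, 3, 5, 11, 13, inf]

(a, b) ≡ (-715, -330) mod (ℚ^×)²; places V = {2, 3, 5, 7, 11, 13, 19, ∞}.
(a,b)_13: α=1, u≡12; β=2, v≡11 (mod 13); (12|13)=+1, (11|13)=-1; sign (−1)^0·+1^2·-1^1 = -1.
(a,b)_19: α=0, u≡9; β=-2, v≡15 (mod 19); (9|19)=+1, (15|19)=-1; sign (−1)^0·+1^-2·-1^0 = +1.
(a,b)_7: α=0, u≡6; β=2, v≡5 (mod 7); (6|7)=-1, (5|7)=-1; sign (−1)^0·-1^2·-1^0 = +1.
(a,b)_2: α=0, β=-7; u≡5, v≡3 (mod 8); ε(u)ε(v)=0·1, αω(v)=0·1, βω(u)=-7·1; sum ≡ 1  ⇒  -1.
(a,b)_3: α=0, u≡2; β=-1, v≡1 (mod 3); (2|3)=-1, (1|3)=+1; sign (−1)^0·-1^-1·+1^0 = -1.
(a,b)_11: α=3, u≡3; β=9, v≡9 (mod 11); (3|11)=+1, (9|11)=+1; sign (−1)^1·+1^9·+1^3 = -1.
(a,b)_5: α=3, u≡2; β=9, v≡1 (mod 5); (2|5)=-1, (1|5)=+1; sign (−1)^0·-1^9·+1^3 = -1.
(a,b)_∞: sgn(-715)=−, sgn(-330)=−, so -1.
(-715, -330 / ℚ) ramifies at {2, 3, 5, 11, 13, ∞}: a division algebra.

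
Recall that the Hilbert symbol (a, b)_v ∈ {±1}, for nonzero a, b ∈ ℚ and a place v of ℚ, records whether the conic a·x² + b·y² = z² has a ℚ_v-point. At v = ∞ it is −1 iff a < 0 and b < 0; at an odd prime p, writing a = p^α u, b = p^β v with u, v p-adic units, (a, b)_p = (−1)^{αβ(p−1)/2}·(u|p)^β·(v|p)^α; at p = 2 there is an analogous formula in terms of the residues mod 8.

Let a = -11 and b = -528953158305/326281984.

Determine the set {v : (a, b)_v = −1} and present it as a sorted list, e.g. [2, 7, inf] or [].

Mod squares: a ≡ -11, b ≡ -20995. Check v ∈ {∞, 2, 3, 5, 7, 11, 13, 17, 19, 37}.
v=37: a=37^0·(≡26), b=37^-2·(≡34) mod 37; (26|37)=+1, (34|37)=+1; (−1)^{0·-2·18}·(+1)^-2·(+1)^0 = +1.
v=2: v_2(a)=0, v_2(b)=-8; units ≡ 5, 5 (mod 8); ε·ε+αω+βω = 0·0+0·1+-8·1 ≡ 0  ⇒  (a,b)_2 = +1.
v=13: a=13^0·(≡2), b=13^3·(≡4) mod 13; (2|13)=-1, (4|13)=+1; (−1)^{0·3·6}·(-1)^3·(+1)^0 = -1.
v=5: a=5^0·(≡4), b=5^1·(≡1) mod 5; (4|5)=+1, (1|5)=+1; (−1)^{0·1·2}·(+1)^1·(+1)^0 = +1.
v=11: a=11^1·(≡10), b=11^2·(≡4) mod 11; (10|11)=-1, (4|11)=+1; (−1)^{1·2·5}·(-1)^2·(+1)^1 = +1.
v=3: a=3^0·(≡1), b=3^4·(≡2) mod 3; (1|3)=+1, (2|3)=-1; (−1)^{0·4·1}·(+1)^4·(-1)^0 = +1.
v=19: a=19^0·(≡8), b=19^-1·(≡1) mod 19; (8|19)=-1, (1|19)=+1; (−1)^{0·-1·9}·(-1)^-1·(+1)^0 = -1.
v=17: a=17^0·(≡6), b=17^3·(≡5) mod 17; (6|17)=-1, (5|17)=-1; (−1)^{0·3·8}·(-1)^3·(-1)^0 = -1.
v=7: a=7^0·(≡3), b=7^-2·(≡3) mod 7; (3|7)=-1, (3|7)=-1; (−1)^{0·-2·3}·(-1)^-2·(-1)^0 = +1.
v=∞: -11 < 0 and -20995 < 0  ⇒  (a,b)_∞ = -1.
(-11, -20995 / ℚ) ramifies at {13, 17, 19, ∞}: a division algebra.

[13, 17, 19, inf]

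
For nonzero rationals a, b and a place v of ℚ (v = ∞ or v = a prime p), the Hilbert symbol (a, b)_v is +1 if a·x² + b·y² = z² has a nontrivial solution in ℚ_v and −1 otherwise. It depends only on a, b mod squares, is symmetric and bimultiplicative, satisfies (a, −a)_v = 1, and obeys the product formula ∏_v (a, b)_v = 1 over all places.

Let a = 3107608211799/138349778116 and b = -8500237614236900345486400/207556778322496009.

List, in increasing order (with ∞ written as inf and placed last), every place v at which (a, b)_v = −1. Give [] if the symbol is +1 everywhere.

[2, 17, 23, 41]

(a, b) ≡ (16031, -41) mod (ℚ^×)²; places V = {2, 3, 5, 7, 11, 13, 17, 23, 29, 37, 41, 53, ∞}.
(a,b)_2: α=-2, β=6; u≡7, v≡7 (mod 8); ε(u)ε(v)=1·1, αω(v)=-2·0, βω(u)=6·0; sum ≡ 1  ⇒  -1.
(a,b)_17: α=3, u≡2; β=6, v≡7 (mod 17); (2|17)=+1, (7|17)=-1; sign (−1)^0·+1^6·-1^3 = -1.
(a,b)_3: α=4, u≡2; β=6, v≡1 (mod 3); (2|3)=-1, (1|3)=+1; sign (−1)^0·-1^6·+1^4 = +1.
(a,b)_∞: sgn(16031)=+, sgn(-41)=−, so +1.
(a,b)_5: α=0, u≡4; β=2, v≡1 (mod 5); (4|5)=+1, (1|5)=+1; sign (−1)^0·+1^2·+1^0 = +1.
(a,b)_41: α=1, u≡11; β=3, v≡25 (mod 41); (11|41)=-1, (25|41)=+1; sign (−1)^0·-1^3·+1^1 = -1.
(a,b)_7: α=2, u≡2; β=2, v≡2 (mod 7); (2|7)=+1, (2|7)=+1; sign (−1)^0·+1^2·+1^2 = +1.
(a,b)_11: α=-4, u≡1; β=-8, v≡5 (mod 11); (1|11)=+1, (5|11)=+1; sign (−1)^0·+1^-8·+1^-4 = +1.
(a,b)_29: α=-2, u≡20; β=-4, v≡10 (mod 29); (20|29)=+1, (10|29)=-1; sign (−1)^0·+1^-4·-1^-2 = +1.
(a,b)_23: α=1, u≡20; β=2, v≡21 (mod 23); (20|23)=-1, (21|23)=-1; sign (−1)^0·-1^2·-1^1 = -1.
(a,b)_37: α=0, u≡33; β=-2, v≡11 (mod 37); (33|37)=+1, (11|37)=+1; sign (−1)^0·+1^-2·+1^0 = +1.
(a,b)_13: α=2, u≡6; β=2, v≡2 (mod 13); (6|13)=-1, (2|13)=-1; sign (−1)^0·-1^2·-1^2 = +1.
(a,b)_53: α=-2, u≡36; β=0, v≡26 (mod 53); (36|53)=+1, (26|53)=-1; sign (−1)^0·+1^0·-1^-2 = +1.
Ram(16031, -41) = {2, 17, 23, 41}; no ℚ_2-point on the conic.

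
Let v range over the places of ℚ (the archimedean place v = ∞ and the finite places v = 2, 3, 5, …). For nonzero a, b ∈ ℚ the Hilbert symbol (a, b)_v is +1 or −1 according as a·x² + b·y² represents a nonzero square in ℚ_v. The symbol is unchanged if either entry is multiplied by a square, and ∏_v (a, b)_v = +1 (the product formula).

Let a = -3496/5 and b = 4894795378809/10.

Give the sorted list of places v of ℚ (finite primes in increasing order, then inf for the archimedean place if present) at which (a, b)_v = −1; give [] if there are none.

[2, 5, 7, 19]

Mod squares: a ≡ -4370, b ≡ 1610. Check v ∈ {∞, 2, 3, 5, 7, 19, 23}.
v=19: a=19^1·(≡5), b=19^4·(≡12) mod 19; (5|19)=+1, (12|19)=-1; (−1)^{1·4·9}·(+1)^4·(-1)^1 = -1.
v=7: a=7^0·(≡5), b=7^3·(≡6) mod 7; (5|7)=-1, (6|7)=-1; (−1)^{0·3·3}·(-1)^3·(-1)^0 = -1.
v=3: a=3^0·(≡1), b=3^2·(≡2) mod 3; (1|3)=+1, (2|3)=-1; (−1)^{0·2·1}·(+1)^2·(-1)^0 = +1.
v=∞: -4370 < 0 and 1610 > 0  ⇒  (a,b)_∞ = +1.
v=5: a=5^-1·(≡4), b=5^-1·(≡2) mod 5; (4|5)=+1, (2|5)=-1; (−1)^{-1·-1·2}·(+1)^-1·(-1)^-1 = -1.
v=23: a=23^1·(≡11), b=23^3·(≡13) mod 23; (11|23)=-1, (13|23)=+1; (−1)^{1·3·11}·(-1)^3·(+1)^1 = +1.
v=2: v_2(a)=3, v_2(b)=-1; units ≡ 7, 5 (mod 8); ε·ε+αω+βω = 1·0+3·1+-1·0 ≡ 1  ⇒  (a,b)_2 = -1.
Ram(-4370, 1610) = {2, 5, 7, 19}; no ℚ_2-point on the conic.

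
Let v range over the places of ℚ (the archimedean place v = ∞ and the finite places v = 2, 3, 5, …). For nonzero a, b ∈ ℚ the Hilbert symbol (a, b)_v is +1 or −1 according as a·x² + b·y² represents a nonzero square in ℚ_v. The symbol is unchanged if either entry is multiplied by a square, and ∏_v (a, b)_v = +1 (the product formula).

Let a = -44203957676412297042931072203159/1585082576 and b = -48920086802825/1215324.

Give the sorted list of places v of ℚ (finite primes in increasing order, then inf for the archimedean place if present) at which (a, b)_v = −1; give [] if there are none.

[7, inf]

(a, b) ≡ (-22243771, -4077647) mod (ℚ^×)²; places V = {2, 3, 5, 7, 11, 13, 19, 23, 29, 31, 37, 41, 43, ∞}.
(a,b)_13: α=4, u≡9; β=0, v≡8 (mod 13); (9|13)=+1, (8|13)=-1; sign (−1)^0·+1^0·-1^4 = +1.
(a,b)_7: α=-4, u≡6; β=3, v≡3 (mod 7); (6|7)=-1, (3|7)=-1; sign (−1)^0·-1^3·-1^-4 = -1.
(a,b)_37: α=1, u≡28; β=0, v≡11 (mod 37); (28|37)=+1, (11|37)=+1; sign (−1)^0·+1^0·+1^1 = +1.
(a,b)_31: α=-1, u≡7; β=-1, v≡23 (mod 31); (7|31)=+1, (23|31)=-1; sign (−1)^1·+1^-1·-1^-1 = +1.
(a,b)_∞: sgn(-22243771)=−, sgn(-4077647)=−, so -1.
(a,b)_11: α=-3, u≡10; β=-2, v≡4 (mod 11); (10|11)=-1, (4|11)=+1; sign (−1)^0·-1^-2·+1^-3 = +1.
(a,b)_3: α=6, u≡2; β=-4, v≡1 (mod 3); (2|3)=-1, (1|3)=+1; sign (−1)^0·-1^-4·+1^6 = +1.
(a,b)_23: α=2, u≡13; β=1, v≡12 (mod 23); (13|23)=+1, (12|23)=+1; sign (−1)^0·+1^1·+1^2 = +1.
(a,b)_5: α=0, u≡1; β=2, v≡3 (mod 5); (1|5)=+1, (3|5)=-1; sign (−1)^0·+1^2·-1^0 = +1.
(a,b)_43: α=3, u≡40; β=1, v≡30 (mod 43); (40|43)=+1, (30|43)=-1; sign (−1)^1·+1^1·-1^3 = +1.
(a,b)_19: α=6, u≡9; β=3, v≡1 (mod 19); (9|19)=+1, (1|19)=+1; sign (−1)^0·+1^3·+1^6 = +1.
(a,b)_29: α=4, u≡26; β=2, v≡11 (mod 29); (26|29)=-1, (11|29)=-1; sign (−1)^0·-1^2·-1^4 = +1.
(a,b)_41: α=1, u≡6; β=0, v≡33 (mod 41); (6|41)=-1, (33|41)=+1; sign (−1)^0·-1^0·+1^1 = +1.
(a,b)_2: α=-4, β=-2; u≡5, v≡1 (mod 8); ε(u)ε(v)=0·0, αω(v)=-4·0, βω(u)=-2·1; sum ≡ 0  ⇒  +1.
(-22243771, -4077647 / ℚ) ramifies at {7, ∞}: a division algebra.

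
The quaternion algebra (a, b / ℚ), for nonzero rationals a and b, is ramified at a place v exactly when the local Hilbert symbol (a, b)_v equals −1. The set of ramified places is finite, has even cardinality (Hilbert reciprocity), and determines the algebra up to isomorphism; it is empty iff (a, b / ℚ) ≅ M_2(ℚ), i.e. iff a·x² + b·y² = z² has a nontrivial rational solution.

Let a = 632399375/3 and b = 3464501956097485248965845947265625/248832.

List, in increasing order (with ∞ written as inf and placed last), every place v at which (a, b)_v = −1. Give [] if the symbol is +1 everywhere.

(a, b) ≡ (3035517, 292561035) mod (ℚ^×)²; places V = {2, 3, 5, 13, 23, 29, 37, 41, 43, ∞}.
(a,b)_23: α=1, u≡15; β=3, v≡14 (mod 23); (15|23)=-1, (14|23)=-1; sign (−1)^1·-1^3·-1^1 = -1.
(a,b)_37: α=1, u≡7; β=3, v≡11 (mod 37); (7|37)=+1, (11|37)=+1; sign (−1)^0·+1^3·+1^1 = +1.
(a,b)_29: α=1, u≡2; β=4, v≡25 (mod 29); (2|29)=-1, (25|29)=+1; sign (−1)^0·-1^4·+1^1 = +1.
(a,b)_2: α=0, β=-10; u≡5, v≡3 (mod 8); ε(u)ε(v)=0·1, αω(v)=0·1, βω(u)=-10·1; sum ≡ 0  ⇒  +1.
(a,b)_∞: sgn(3035517)=+, sgn(292561035)=+, so +1.
(a,b)_3: α=-1, u≡2; β=-5, v≡2 (mod 3); (2|3)=-1, (2|3)=-1; sign (−1)^1·-1^-5·-1^-1 = -1.
(a,b)_43: α=0, u≡3; β=1, v≡19 (mod 43); (3|43)=-1, (19|43)=-1; sign (−1)^0·-1^1·-1^0 = -1.
(a,b)_5: α=4, u≡3; β=13, v≡3 (mod 5); (3|5)=-1, (3|5)=-1; sign (−1)^0·-1^13·-1^4 = -1.
(a,b)_41: α=1, u≡31; β=3, v≡5 (mod 41); (31|41)=+1, (5|41)=+1; sign (−1)^0·+1^3·+1^1 = +1.
(a,b)_13: α=0, u≡12; β=3, v≡8 (mod 13); (12|13)=+1, (8|13)=-1; sign (−1)^0·+1^3·-1^0 = +1.
|Ram(3035517, 292561035)| = 4, even; anisotropic at {3, 5, 23, 43}.

[3, 5, 23, 43]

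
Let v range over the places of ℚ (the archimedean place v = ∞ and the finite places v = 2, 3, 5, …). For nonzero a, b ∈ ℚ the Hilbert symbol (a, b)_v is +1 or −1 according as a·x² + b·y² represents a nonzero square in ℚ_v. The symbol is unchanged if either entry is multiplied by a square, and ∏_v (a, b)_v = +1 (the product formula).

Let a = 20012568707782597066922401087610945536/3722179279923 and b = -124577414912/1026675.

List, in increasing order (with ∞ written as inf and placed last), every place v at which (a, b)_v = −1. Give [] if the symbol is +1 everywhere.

[2, 3, 31, 37]

Mod squares: a ≡ 147963, b ≡ -4044021. Check v ∈ {∞, 2, 3, 5, 7, 13, 19, 23, 29, 31, 37, 43, 47}.
v=7: a=7^4·(≡2), b=7^0·(≡6) mod 7; (2|7)=+1, (6|7)=-1; (−1)^{4·0·3}·(+1)^0·(-1)^4 = +1.
v=2: v_2(a)=18, v_2(b)=8; units ≡ 3, 3 (mod 8); ε·ε+αω+βω = 1·1+18·1+8·1 ≡ 1  ⇒  (a,b)_2 = -1.
v=31: a=31^1·(≡21), b=31^0·(≡21) mod 31; (21|31)=-1, (21|31)=-1; (−1)^{1·0·15}·(-1)^0·(-1)^1 = -1.
v=37: a=37^1·(≡28), b=37^0·(≡29) mod 37; (28|37)=+1, (29|37)=-1; (−1)^{1·0·18}·(+1)^0·(-1)^1 = -1.
v=43: a=43^3·(≡6), b=43^1·(≡22) mod 43; (6|43)=+1, (22|43)=-1; (−1)^{3·1·21}·(+1)^1·(-1)^3 = +1.
v=29: a=29^4·(≡1), b=29^1·(≡12) mod 29; (1|29)=+1, (12|29)=-1; (−1)^{4·1·14}·(+1)^1·(-1)^4 = +1.
v=∞: 147963 > 0 and -4044021 < 0  ⇒  (a,b)_∞ = +1.
v=19: a=19^2·(≡14), b=19^2·(≡14) mod 19; (14|19)=-1, (14|19)=-1; (−1)^{2·2·9}·(-1)^2·(-1)^2 = +1.
v=13: a=13^-10·(≡12), b=13^-2·(≡6) mod 13; (12|13)=+1, (6|13)=-1; (−1)^{-10·-2·6}·(+1)^-2·(-1)^-10 = +1.
v=47: a=47^4·(≡2), b=47^1·(≡25) mod 47; (2|47)=+1, (25|47)=+1; (−1)^{4·1·23}·(+1)^1·(+1)^4 = +1.
v=23: a=23^4·(≡2), b=23^1·(≡13) mod 23; (2|23)=+1, (13|23)=+1; (−1)^{4·1·11}·(+1)^1·(+1)^4 = +1.
v=3: a=3^-3·(≡1), b=3^-5·(≡1) mod 3; (1|3)=+1, (1|3)=+1; (−1)^{-3·-5·1}·(+1)^-5·(+1)^-3 = -1.
v=5: a=5^0·(≡2), b=5^-2·(≡4) mod 5; (2|5)=-1, (4|5)=+1; (−1)^{0·-2·2}·(-1)^-2·(+1)^0 = +1.
|Ram(147963, -4044021)| = 4, even; anisotropic at {2, 3, 31, 37}.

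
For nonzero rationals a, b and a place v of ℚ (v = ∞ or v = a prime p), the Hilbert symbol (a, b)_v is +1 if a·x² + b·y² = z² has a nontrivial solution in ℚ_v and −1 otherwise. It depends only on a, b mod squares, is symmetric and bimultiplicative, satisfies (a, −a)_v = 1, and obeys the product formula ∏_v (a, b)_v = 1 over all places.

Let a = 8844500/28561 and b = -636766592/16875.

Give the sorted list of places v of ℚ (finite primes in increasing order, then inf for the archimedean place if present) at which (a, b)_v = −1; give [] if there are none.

[2, 3, 7, 23]

(a, b) ≡ (5, -10626) mod (ℚ^×)²; places V = {2, 3, 5, 7, 11, 13, 19, 23, 53, ∞}.
(a,b)_5: α=3, u≡1; β=-4, v≡4 (mod 5); (1|5)=+1, (4|5)=+1; sign (−1)^0·+1^-4·+1^3 = +1.
(a,b)_13: α=-4, u≡2; β=0, v≡6 (mod 13); (2|13)=-1, (6|13)=-1; sign (−1)^0·-1^0·-1^-4 = +1.
(a,b)_7: α=2, u≡5; β=1, v≡2 (mod 7); (5|7)=-1, (2|7)=+1; sign (−1)^0·-1^1·+1^2 = -1.
(a,b)_∞: sgn(5)=+, sgn(-10626)=−, so +1.
(a,b)_3: α=0, u≡2; β=-3, v≡1 (mod 3); (2|3)=-1, (1|3)=+1; sign (−1)^0·-1^-3·+1^0 = -1.
(a,b)_2: α=2, β=7; u≡5, v≡7 (mod 8); ε(u)ε(v)=0·1, αω(v)=2·0, βω(u)=7·1; sum ≡ 1  ⇒  -1.
(a,b)_19: α=2, u≡7; β=0, v≡18 (mod 19); (7|19)=+1, (18|19)=-1; sign (−1)^0·+1^0·-1^2 = +1.
(a,b)_11: α=0, u≡1; β=1, v≡2 (mod 11); (1|11)=+1, (2|11)=-1; sign (−1)^0·+1^1·-1^0 = +1.
(a,b)_53: α=0, u≡41; β=2, v≡35 (mod 53); (41|53)=-1, (35|53)=-1; sign (−1)^0·-1^2·-1^0 = +1.
(a,b)_23: α=0, u≡7; β=1, v≡15 (mod 23); (7|23)=-1, (15|23)=-1; sign (−1)^0·-1^1·-1^0 = -1.
(5, -10626 / ℚ) ramifies at {2, 3, 7, 23}: a division algebra.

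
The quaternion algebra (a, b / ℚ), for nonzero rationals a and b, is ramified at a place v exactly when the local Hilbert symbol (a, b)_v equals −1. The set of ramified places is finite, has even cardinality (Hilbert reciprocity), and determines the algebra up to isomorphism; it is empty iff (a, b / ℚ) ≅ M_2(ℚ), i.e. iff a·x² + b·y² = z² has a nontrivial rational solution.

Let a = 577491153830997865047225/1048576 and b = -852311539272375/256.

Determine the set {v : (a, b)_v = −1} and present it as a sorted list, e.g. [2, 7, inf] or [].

[3, 7]

Mod squares: a ≡ 4641, b ≡ -1495. Check v ∈ {∞, 2, 3, 5, 7, 13, 17, 23, 41, 47}.
v=41: a=41^2·(≡36), b=41^0·(≡35) mod 41; (36|41)=+1, (35|41)=-1; (−1)^{2·0·20}·(+1)^0·(-1)^2 = +1.
v=5: a=5^2·(≡4), b=5^3·(≡1) mod 5; (4|5)=+1, (1|5)=+1; (−1)^{2·3·2}·(+1)^3·(+1)^2 = +1.
v=2: v_2(a)=-20, v_2(b)=-8; units ≡ 1, 1 (mod 8); ε·ε+αω+βω = 0·0+-20·0+-8·0 ≡ 0  ⇒  (a,b)_2 = +1.
v=7: a=7^3·(≡5), b=7^2·(≡3) mod 7; (5|7)=-1, (3|7)=-1; (−1)^{3·2·3}·(-1)^2·(-1)^3 = -1.
v=∞: 4641 > 0 and -1495 < 0  ⇒  (a,b)_∞ = +1.
v=23: a=23^2·(≡4), b=23^1·(≡8) mod 23; (4|23)=+1, (8|23)=+1; (−1)^{2·1·11}·(+1)^1·(+1)^2 = +1.
v=3: a=3^5·(≡2), b=3^6·(≡2) mod 3; (2|3)=-1, (2|3)=-1; (−1)^{5·6·1}·(-1)^6·(-1)^5 = -1.
v=13: a=13^1·(≡11), b=13^1·(≡11) mod 13; (11|13)=-1, (11|13)=-1; (−1)^{1·1·6}·(-1)^1·(-1)^1 = +1.
v=17: a=17^3·(≡1), b=17^2·(≡2) mod 17; (1|17)=+1, (2|17)=+1; (−1)^{3·2·8}·(+1)^2·(+1)^3 = +1.
v=47: a=47^4·(≡26), b=47^2·(≡28) mod 47; (26|47)=-1, (28|47)=+1; (−1)^{4·2·23}·(-1)^2·(+1)^4 = +1.
|Ram(4641, -1495)| = 2, even; anisotropic at {3, 7}.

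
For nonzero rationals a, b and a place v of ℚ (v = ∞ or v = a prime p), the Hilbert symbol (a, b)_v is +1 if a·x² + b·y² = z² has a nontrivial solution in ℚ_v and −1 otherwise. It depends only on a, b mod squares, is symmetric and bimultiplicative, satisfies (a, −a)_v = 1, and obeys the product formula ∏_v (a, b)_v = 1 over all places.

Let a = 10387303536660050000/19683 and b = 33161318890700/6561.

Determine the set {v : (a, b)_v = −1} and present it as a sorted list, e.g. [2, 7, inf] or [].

[2, 3, 5, 13]

(a, b) ≡ (15, 1547) mod (ℚ^×)²; places V = {2, 3, 5, 7, 11, 13, 17, ∞}.
(a,b)_3: α=-9, u≡2; β=-8, v≡2 (mod 3); (2|3)=-1, (2|3)=-1; sign (−1)^0·-1^-8·-1^-9 = -1.
(a,b)_7: α=4, u≡2; β=1, v≡1 (mod 7); (2|7)=+1, (1|7)=+1; sign (−1)^0·+1^1·+1^4 = +1.
(a,b)_17: α=2, u≡15; β=1, v≡5 (mod 17); (15|17)=+1, (5|17)=-1; sign (−1)^0·+1^1·-1^2 = +1.
(a,b)_2: α=4, β=2; u≡7, v≡3 (mod 8); ε(u)ε(v)=1·1, αω(v)=4·1, βω(u)=2·0; sum ≡ 1  ⇒  -1.
(a,b)_11: α=6, u≡1; β=8, v≡8 (mod 11); (1|11)=+1, (8|11)=-1; sign (−1)^0·+1^8·-1^6 = +1.
(a,b)_∞: sgn(15)=+, sgn(1547)=+, so +1.
(a,b)_5: α=5, u≡2; β=2, v≡3 (mod 5); (2|5)=-1, (3|5)=-1; sign (−1)^0·-1^2·-1^5 = -1.
(a,b)_13: α=2, u≡11; β=1, v≡5 (mod 13); (11|13)=-1, (5|13)=-1; sign (−1)^0·-1^1·-1^2 = -1.
(15, 1547 / ℚ) ramifies at {2, 3, 5, 13}: a division algebra.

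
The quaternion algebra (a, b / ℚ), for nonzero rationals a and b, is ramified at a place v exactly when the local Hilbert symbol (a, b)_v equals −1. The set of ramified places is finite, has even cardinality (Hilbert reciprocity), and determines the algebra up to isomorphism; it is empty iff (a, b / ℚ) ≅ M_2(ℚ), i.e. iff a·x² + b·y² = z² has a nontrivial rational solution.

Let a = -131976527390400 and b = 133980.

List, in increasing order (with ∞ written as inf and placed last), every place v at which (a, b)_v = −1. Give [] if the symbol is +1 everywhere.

(a, b) ≡ (-6699, 33495) mod (ℚ^×)²; places V = {2, 3, 5, 7, 11, 29, ∞}.
(a,b)_∞: sgn(-6699)=−, sgn(33495)=+, so +1.
(a,b)_11: α=5, u≡10; β=1, v≡3 (mod 11); (10|11)=-1, (3|11)=+1; sign (−1)^1·-1^1·+1^5 = +1.
(a,b)_5: α=2, u≡4; β=1, v≡1 (mod 5); (4|5)=+1, (1|5)=+1; sign (−1)^0·+1^1·+1^2 = +1.
(a,b)_2: α=6, β=2; u≡5, v≡7 (mod 8); ε(u)ε(v)=0·1, αω(v)=6·0, βω(u)=2·1; sum ≡ 0  ⇒  +1.
(a,b)_29: α=3, u≡9; β=1, v≡9 (mod 29); (9|29)=+1, (9|29)=+1; sign (−1)^0·+1^1·+1^3 = +1.
(a,b)_3: α=1, u≡2; β=1, v≡2 (mod 3); (2|3)=-1, (2|3)=-1; sign (−1)^1·-1^1·-1^1 = -1.
(a,b)_7: α=1, u≡4; β=1, v≡2 (mod 7); (4|7)=+1, (2|7)=+1; sign (−1)^1·+1^1·+1^1 = -1.
(-6699, 33495 / ℚ) ramifies at {3, 7}: a division algebra.

[3, 7]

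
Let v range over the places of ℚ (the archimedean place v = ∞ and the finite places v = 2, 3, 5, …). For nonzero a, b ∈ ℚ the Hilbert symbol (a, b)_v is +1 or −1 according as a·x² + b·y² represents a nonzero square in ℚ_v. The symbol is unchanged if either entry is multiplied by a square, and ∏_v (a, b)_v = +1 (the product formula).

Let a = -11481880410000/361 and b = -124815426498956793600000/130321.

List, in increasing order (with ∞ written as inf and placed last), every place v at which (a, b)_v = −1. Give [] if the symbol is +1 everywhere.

[13, inf]

(a, b) ≡ (-1001, -1190) mod (ℚ^×)²; places V = {2, 3, 5, 7, 11, 13, 17, 19, 29, ∞}.
(a,b)_13: α=1, u≡1; β=2, v≡8 (mod 13); (1|13)=+1, (8|13)=-1; sign (−1)^0·+1^2·-1^1 = -1.
(a,b)_17: α=2, u≡16; β=1, v≡13 (mod 17); (16|17)=+1, (13|17)=+1; sign (−1)^0·+1^1·+1^2 = +1.
(a,b)_29: α=0, u≡3; β=2, v≡4 (mod 29); (3|29)=-1, (4|29)=+1; sign (−1)^0·-1^2·+1^0 = +1.
(a,b)_2: α=4, β=11; u≡7, v≡5 (mod 8); ε(u)ε(v)=1·0, αω(v)=4·1, βω(u)=11·0; sum ≡ 0  ⇒  +1.
(a,b)_11: α=1, u≡2; β=2, v≡1 (mod 11); (2|11)=-1, (1|11)=+1; sign (−1)^0·-1^2·+1^1 = +1.
(a,b)_∞: sgn(-1001)=−, sgn(-1190)=−, so -1.
(a,b)_19: α=-2, u≡16; β=-4, v≡4 (mod 19); (16|19)=+1, (4|19)=+1; sign (−1)^0·+1^-4·+1^-2 = +1.
(a,b)_3: α=4, u≡1; β=4, v≡1 (mod 3); (1|3)=+1, (1|3)=+1; sign (−1)^0·+1^4·+1^4 = +1.
(a,b)_7: α=3, u≡4; β=7, v≡3 (mod 7); (4|7)=+1, (3|7)=-1; sign (−1)^1·+1^7·-1^3 = +1.
(a,b)_5: α=4, u≡4; β=5, v≡3 (mod 5); (4|5)=+1, (3|5)=-1; sign (−1)^0·+1^5·-1^4 = +1.
(-1001, -1190 / ℚ) ramifies at {13, ∞}: a division algebra.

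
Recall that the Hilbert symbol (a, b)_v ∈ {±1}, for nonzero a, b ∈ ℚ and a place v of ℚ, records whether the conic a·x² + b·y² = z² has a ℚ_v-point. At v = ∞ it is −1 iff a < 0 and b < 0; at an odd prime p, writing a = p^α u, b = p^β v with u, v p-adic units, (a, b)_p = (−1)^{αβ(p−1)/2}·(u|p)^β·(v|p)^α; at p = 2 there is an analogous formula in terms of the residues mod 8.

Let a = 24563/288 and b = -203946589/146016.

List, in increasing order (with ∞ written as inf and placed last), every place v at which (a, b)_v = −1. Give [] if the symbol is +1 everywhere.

(a, b) ≡ (406, -28014) mod (ℚ^×)²; places V = {2, 3, 7, 11, 13, 19, 23, 29, ∞}.
(a,b)_23: α=0, u≡21; β=1, v≡9 (mod 23); (21|23)=-1, (9|23)=+1; sign (−1)^0·-1^1·+1^0 = -1.
(a,b)_3: α=-2, u≡1; β=-3, v≡1 (mod 3); (1|3)=+1, (1|3)=+1; sign (−1)^0·+1^-3·+1^-2 = +1.
(a,b)_19: α=0, u≡5; β=2, v≡16 (mod 19); (5|19)=+1, (16|19)=+1; sign (−1)^0·+1^2·+1^0 = +1.
(a,b)_11: α=2, u≡8; β=2, v≡5 (mod 11); (8|11)=-1, (5|11)=+1; sign (−1)^0·-1^2·+1^2 = +1.
(a,b)_∞: sgn(406)=+, sgn(-28014)=−, so +1.
(a,b)_7: α=1, u≡2; β=1, v≡4 (mod 7); (2|7)=+1, (4|7)=+1; sign (−1)^1·+1^1·+1^1 = -1.
(a,b)_29: α=1, u≡26; β=1, v≡4 (mod 29); (26|29)=-1, (4|29)=+1; sign (−1)^0·-1^1·+1^1 = -1.
(a,b)_13: α=0, u≡3; β=-2, v≡4 (mod 13); (3|13)=+1, (4|13)=+1; sign (−1)^0·+1^-2·+1^0 = +1.
(a,b)_2: α=-5, β=-5; u≡3, v≡1 (mod 8); ε(u)ε(v)=1·0, αω(v)=-5·0, βω(u)=-5·1; sum ≡ 1  ⇒  -1.
Ram(406, -28014) = {2, 7, 23, 29}; no ℚ_2-point on the conic.

[2, 7, 23, 29]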